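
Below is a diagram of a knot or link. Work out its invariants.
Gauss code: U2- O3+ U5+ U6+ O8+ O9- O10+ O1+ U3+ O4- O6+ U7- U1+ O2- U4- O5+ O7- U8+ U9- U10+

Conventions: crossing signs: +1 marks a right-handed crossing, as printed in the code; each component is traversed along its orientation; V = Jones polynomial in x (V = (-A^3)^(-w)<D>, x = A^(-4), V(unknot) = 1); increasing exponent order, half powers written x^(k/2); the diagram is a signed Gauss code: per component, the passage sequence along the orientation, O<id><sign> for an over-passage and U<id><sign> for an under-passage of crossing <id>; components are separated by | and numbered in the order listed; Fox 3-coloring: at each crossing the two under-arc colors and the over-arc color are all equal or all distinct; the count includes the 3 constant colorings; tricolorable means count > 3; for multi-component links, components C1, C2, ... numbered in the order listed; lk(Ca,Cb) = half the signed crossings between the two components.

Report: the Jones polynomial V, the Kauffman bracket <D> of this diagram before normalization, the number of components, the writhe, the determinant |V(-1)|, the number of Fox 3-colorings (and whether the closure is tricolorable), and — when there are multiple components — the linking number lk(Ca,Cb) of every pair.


V(x) = -x^-1 + 2 - x + 2x^2 - x^3 + x^4 - x^5
bracket: -A^-14 + A^-10 - A^-6 + 2A^-2 - A^2 + 2A^6 - A^10, w = +2
1 component, writhe +2, over 10 crossings
det 9, colorings 9 of 3^10 — tricolorable
observation: w = +2 (over 10 crossings) is diagram-only; (-A^3)^(-2) removes it from V


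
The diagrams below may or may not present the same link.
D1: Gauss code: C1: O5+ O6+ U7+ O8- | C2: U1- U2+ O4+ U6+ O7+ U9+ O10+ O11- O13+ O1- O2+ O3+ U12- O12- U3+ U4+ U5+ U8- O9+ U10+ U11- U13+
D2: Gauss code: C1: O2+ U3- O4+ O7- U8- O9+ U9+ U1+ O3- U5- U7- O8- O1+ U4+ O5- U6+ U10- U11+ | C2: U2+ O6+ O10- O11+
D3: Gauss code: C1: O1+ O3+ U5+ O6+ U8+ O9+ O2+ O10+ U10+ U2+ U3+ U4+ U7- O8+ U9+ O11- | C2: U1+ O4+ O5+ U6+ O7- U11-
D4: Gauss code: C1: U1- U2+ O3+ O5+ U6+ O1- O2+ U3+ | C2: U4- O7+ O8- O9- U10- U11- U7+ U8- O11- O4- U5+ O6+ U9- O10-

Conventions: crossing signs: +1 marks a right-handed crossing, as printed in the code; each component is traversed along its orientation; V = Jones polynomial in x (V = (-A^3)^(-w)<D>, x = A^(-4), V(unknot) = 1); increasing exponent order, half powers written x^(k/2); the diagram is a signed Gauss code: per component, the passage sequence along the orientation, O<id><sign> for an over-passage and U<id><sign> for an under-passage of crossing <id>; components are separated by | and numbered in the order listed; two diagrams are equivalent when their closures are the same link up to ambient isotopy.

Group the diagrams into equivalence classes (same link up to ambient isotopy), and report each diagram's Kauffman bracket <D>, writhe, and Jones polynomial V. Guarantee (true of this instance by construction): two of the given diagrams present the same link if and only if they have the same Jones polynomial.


equivalence classes: {D1, D3} | {D2} | {D4}
D1 (bracket -A^-11 + A^-7 - A^-3 + 2A + A^9; 13 crossings at w = +5): V = -x^(3/2) - 2x^(7/2) + x^(9/2) - x^(11/2) + x^(13/2)
V(D2) = -x^(1/2) - x^(5/2)  [11 crossings, <D> = A^-7 + A, w = +1]
D3 (bracket -A^-5 + A^-1 - A^3 + 2A^7 + A^15; 11 crossings at w = +7): V = -x^(3/2) - 2x^(7/2) + x^(9/2) - x^(11/2) + x^(13/2)
V(D4) = x^(-7/2) - x^(-5/2) + x^(-3/2) - 2x^(-1/2) - x^(3/2)  (w -1, c 11, <D> = A^-9 + 2A^-1 - A^3 + A^7 - A^11)
key observation: 3 classes among 4 diagrams; unequal V(x) rules out equality


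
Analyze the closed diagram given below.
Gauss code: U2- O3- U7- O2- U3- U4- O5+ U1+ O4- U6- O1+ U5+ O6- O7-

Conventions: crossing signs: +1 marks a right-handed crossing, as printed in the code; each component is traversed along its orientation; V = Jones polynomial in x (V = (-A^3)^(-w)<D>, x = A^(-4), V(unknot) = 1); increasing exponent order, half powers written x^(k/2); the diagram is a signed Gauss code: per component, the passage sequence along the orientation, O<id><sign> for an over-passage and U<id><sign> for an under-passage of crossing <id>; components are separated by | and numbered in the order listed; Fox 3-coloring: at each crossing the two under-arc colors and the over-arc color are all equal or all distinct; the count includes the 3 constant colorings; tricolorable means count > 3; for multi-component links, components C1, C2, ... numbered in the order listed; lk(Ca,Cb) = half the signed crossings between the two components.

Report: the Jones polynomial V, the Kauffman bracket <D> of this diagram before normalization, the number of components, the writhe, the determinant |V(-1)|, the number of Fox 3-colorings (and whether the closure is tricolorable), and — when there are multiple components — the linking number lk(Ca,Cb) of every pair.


V(x) = -x^-6 + 2x^-5 - 2x^-4 + 3x^-3 - 3x^-2 + 2x^-1 - 1 + x
bracket: -A^-13 + A^-9 - 2A^-5 + 3A^-1 - 3A^3 + 2A^7 - 2A^11 + A^15, w = -3
1 component, writhe -3, over 7 crossings
det 15, colorings 9 of 3^7 — tricolorable
observation: the span of V is 7, forcing >= 7 crossings in any diagram


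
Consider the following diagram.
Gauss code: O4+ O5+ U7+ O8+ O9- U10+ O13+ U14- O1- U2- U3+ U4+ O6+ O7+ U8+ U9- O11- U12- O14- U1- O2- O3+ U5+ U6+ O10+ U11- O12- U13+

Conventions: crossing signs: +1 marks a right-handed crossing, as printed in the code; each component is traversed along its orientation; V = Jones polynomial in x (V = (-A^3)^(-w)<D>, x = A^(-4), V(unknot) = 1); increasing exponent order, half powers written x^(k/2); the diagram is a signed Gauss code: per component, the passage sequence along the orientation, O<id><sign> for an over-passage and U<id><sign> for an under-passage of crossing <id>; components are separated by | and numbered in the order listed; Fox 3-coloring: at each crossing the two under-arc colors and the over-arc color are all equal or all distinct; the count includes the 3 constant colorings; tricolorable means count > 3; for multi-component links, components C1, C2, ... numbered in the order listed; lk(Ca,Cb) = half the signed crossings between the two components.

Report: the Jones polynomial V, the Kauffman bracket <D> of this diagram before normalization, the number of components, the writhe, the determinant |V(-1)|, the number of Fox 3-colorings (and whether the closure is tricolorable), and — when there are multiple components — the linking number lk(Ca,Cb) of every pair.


V = -x^-1 + 2 - x + 2x^2 - x^3 + x^4 - x^5
<D> = -A^-14 + A^-10 - A^-6 + 2A^-2 - A^2 + 2A^6 - A^10 (w = +2)
1 component over 14 crossings, w = +2
9 Fox colorings among 3^14, |V(-1)| = 9: tricolorable
why: w = +2 (over 14 crossings) is diagram-only; (-A^3)^(-2) removes it from V


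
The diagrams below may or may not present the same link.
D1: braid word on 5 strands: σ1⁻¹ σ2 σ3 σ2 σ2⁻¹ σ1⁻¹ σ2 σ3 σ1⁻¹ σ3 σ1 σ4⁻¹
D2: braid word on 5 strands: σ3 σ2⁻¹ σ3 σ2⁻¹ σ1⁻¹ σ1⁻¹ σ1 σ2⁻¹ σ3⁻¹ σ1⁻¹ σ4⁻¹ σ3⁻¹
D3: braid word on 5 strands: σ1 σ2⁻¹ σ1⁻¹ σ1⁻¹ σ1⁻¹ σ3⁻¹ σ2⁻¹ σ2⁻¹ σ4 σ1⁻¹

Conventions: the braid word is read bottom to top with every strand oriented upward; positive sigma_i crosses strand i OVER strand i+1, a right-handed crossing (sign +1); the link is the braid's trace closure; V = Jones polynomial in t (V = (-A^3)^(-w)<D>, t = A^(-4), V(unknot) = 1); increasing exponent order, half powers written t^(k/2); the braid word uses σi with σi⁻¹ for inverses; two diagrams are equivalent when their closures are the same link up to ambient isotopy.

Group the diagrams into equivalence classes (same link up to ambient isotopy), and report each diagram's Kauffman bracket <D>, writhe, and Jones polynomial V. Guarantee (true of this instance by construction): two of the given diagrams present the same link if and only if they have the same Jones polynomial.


grouping into links: {D1} | {D2} | {D3}
V(D1) = t^-1 - 1 + 2t - 2t^2 + 2t^3 - 2t^4 + t^5  (w +2, c 12, <D> = A^-14 - 2A^-10 + 2A^-6 - 2A^-2 + 2A^2 - A^6 + A^10)
D2 (bracket A^-14 + A^-6 - A^-2; 12 crossings at w = -6): V = -t^-4 + t^-3 + t^-1
D3 (bracket A^-10 + 2A^-2 - 2A^2 + A^6 - 2A^10 + A^14; 10 crossings at w = -6): V = t^-8 - 2t^-7 + t^-6 - 2t^-5 + 2t^-4 + t^-2
why: V(t) takes 3 values over 3 diagrams, fixing the grouping


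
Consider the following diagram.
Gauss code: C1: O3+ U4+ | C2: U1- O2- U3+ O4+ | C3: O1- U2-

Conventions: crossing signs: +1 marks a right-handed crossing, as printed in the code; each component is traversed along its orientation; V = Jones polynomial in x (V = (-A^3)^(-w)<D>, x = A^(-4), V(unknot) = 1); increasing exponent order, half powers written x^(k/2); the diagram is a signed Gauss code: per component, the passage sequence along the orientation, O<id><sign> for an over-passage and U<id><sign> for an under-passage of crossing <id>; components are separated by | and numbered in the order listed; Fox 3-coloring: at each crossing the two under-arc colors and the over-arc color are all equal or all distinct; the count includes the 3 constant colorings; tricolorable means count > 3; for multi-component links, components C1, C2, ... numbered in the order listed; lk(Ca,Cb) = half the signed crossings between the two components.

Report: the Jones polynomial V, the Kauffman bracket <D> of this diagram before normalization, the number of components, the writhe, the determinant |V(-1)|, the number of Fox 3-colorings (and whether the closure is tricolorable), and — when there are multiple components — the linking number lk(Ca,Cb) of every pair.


V = x^-2 + 2 + x^2
<D> = A^-8 + 2 + A^8 (w = 0)
3 components over 4 crossings, w = 0
lk(C1,C2): +1
lk(C1,C3) = 0
linking number lk(C2,C3) = -1
3 Fox colorings among 3^4, |V(-1)| = 4: not tricolorable
why: V is palindromic (span 4, det 4): x -> 1/x fixes it; necessary, not sufficient, for amphichirality


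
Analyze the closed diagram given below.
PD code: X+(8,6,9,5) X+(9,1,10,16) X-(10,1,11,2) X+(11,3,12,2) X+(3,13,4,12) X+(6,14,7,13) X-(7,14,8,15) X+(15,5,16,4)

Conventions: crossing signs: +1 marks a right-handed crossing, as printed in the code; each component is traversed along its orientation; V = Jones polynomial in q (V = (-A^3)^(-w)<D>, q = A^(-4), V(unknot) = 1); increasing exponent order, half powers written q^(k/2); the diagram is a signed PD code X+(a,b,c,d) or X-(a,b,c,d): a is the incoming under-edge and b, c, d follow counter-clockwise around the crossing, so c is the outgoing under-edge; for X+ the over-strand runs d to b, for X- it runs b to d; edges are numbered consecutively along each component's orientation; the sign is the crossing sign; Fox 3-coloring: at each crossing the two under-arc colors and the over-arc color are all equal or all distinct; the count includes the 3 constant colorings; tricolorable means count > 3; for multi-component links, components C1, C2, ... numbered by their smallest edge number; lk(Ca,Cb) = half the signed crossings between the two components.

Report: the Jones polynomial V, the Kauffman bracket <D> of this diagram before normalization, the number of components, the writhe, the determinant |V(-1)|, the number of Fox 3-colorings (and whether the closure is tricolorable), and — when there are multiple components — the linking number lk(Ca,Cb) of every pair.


Jones polynomial: V(q) = q + q^3 - q^4
<D> = -A^-4 + 1 + A^8; writhe +4
components 1, writhe +4 (8 crossings)
3-colorings: 9 of 3^8, det 3 — tricolorable
note: w = +4 (over 8 crossings) is diagram-only; (-A^3)^(-4) removes it from V


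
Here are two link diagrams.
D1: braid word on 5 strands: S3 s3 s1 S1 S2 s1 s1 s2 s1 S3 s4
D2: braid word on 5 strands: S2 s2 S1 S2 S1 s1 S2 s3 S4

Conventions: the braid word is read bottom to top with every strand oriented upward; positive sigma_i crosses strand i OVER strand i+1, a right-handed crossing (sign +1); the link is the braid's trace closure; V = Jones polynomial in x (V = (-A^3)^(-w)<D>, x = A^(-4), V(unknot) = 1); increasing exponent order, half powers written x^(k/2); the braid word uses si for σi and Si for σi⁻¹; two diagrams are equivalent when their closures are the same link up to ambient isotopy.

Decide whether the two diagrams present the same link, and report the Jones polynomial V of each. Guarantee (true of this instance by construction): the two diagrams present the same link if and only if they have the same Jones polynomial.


same link: no
V(D1) = -x^(1/2) - x^(5/2)  [11 crossings, <D> = A^-1 + A^7, w = +3]
V(D2) = -x^(-5/2) - x^(-1/2)  [9 crossings, <D> = A^-7 + A, w = -3]
insight: 2 classes among 2 diagrams; unequal V(x) rules out equality


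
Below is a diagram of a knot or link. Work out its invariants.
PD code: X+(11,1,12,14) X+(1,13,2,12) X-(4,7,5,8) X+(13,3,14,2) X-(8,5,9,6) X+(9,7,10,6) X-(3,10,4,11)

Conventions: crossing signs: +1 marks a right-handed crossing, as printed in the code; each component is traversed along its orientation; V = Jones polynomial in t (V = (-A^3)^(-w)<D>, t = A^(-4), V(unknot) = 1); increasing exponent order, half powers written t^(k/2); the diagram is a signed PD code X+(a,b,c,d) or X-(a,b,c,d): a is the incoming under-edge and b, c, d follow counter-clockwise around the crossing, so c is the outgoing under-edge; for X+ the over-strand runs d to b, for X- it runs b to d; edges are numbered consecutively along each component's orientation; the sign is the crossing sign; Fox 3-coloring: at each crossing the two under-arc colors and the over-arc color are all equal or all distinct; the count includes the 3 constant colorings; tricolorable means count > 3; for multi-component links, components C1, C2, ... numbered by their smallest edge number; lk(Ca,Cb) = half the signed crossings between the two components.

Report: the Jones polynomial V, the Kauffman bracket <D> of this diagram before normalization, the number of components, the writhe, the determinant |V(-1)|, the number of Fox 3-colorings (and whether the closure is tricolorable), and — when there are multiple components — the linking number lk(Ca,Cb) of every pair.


V(t) = t + t^3 - t^4
bracket: A^-13 - A^-9 - A^-1, w = +1
1 component, writhe +1, over 7 crossings
det 3, colorings 9 of 3^7 — tricolorable
observation: V spans 3 powers of t: at least 3 crossings in any diagram


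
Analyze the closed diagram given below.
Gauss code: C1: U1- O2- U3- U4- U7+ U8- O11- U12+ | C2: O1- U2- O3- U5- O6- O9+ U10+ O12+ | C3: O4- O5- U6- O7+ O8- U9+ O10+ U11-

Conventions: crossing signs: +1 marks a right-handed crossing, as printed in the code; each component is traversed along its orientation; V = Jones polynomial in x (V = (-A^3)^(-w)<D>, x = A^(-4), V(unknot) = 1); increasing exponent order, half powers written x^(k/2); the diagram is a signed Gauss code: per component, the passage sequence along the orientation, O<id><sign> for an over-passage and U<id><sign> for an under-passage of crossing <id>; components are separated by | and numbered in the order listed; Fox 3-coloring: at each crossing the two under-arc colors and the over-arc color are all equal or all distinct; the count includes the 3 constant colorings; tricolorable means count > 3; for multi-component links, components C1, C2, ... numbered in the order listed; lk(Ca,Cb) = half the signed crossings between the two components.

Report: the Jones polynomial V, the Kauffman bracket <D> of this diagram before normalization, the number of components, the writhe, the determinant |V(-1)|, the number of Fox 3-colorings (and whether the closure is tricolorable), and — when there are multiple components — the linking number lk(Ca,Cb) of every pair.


V = x^-5 + 2x^-3 + x^-1
<D> = A^-8 + 2 + A^8 (w = -4)
3 components over 12 crossings, w = -4
lk(C1,C2): -1
lk(C1,C3) = -1
linking number lk(C2,C3) = 0
3 Fox colorings among 3^12, |V(-1)| = 4: not tricolorable
why: det 4 = |V(-1)|; not divisible by 3, so not tricolorable


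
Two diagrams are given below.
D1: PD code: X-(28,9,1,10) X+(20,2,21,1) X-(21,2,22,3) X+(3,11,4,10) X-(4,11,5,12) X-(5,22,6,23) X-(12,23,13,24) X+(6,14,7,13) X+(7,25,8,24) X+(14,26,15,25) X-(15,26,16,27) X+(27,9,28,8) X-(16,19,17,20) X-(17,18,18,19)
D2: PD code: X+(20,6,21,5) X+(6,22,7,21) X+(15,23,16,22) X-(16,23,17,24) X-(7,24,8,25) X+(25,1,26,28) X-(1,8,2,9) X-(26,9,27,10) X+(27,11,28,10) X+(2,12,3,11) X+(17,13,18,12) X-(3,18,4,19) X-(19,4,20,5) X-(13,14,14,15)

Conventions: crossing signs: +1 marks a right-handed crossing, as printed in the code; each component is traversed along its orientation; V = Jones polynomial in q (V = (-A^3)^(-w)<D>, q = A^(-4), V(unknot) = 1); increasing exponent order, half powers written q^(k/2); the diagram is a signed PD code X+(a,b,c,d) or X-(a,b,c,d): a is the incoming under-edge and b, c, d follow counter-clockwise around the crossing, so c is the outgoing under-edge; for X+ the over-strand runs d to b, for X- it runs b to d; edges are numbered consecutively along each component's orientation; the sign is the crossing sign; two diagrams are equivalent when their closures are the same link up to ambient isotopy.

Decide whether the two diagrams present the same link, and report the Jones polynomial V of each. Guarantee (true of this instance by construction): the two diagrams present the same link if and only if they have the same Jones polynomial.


equivalent: yes
D1 (bracket A^-6; 14 crossings at w = -2): V = 1
D2 (bracket 1; 14 crossings at w = 0): V = 1
key observation: from 14 to 14 crossings by R-moves: one link, two diagrams


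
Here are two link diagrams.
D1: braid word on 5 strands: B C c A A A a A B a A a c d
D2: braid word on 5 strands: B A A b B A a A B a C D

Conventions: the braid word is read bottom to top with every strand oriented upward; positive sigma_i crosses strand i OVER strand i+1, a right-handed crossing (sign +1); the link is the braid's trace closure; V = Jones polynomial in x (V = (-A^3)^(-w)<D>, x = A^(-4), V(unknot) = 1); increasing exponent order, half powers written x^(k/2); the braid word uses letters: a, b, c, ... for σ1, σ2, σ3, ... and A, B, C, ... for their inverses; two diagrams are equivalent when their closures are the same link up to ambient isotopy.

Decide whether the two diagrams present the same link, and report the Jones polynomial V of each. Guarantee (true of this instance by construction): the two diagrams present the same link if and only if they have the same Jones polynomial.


equivalent: yes
V(D1) = -x^-6 + x^-5 - x^-4 + 2x^-3 - x^-2 + x^-1  (w -2, c 14, <D> = A^-2 - A^2 + 2A^6 - A^10 + A^14 - A^18)
V(D2) = -x^-6 + x^-5 - x^-4 + 2x^-3 - x^-2 + x^-1  [12 crossings, <D> = A^-14 - A^-10 + 2A^-6 - A^-2 + A^2 - A^6, w = -6]
key observation: one V(x) for all 2 diagrams — one class (guaranteed)


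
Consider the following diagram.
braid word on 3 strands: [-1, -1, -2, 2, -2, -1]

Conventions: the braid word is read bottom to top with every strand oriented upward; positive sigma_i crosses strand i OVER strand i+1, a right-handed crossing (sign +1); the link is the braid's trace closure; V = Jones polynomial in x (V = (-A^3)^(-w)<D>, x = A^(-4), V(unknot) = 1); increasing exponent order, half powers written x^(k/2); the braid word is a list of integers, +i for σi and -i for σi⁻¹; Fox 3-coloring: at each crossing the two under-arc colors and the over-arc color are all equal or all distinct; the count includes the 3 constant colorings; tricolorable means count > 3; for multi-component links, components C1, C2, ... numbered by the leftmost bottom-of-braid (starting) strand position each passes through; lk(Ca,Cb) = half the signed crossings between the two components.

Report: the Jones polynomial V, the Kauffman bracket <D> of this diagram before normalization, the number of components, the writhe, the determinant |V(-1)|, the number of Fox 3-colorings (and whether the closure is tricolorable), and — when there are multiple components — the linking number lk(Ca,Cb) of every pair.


Jones polynomial: V(x) = -x^-4 + x^-3 + x^-1
<D> = A^-8 + 1 - A^4; writhe -4
components 1, writhe -4 (6 crossings)
3-colorings: 9 of 3^6, det 3 — tricolorable
note: free reduction leaves σ1⁻¹ σ1⁻¹ σ2⁻¹ σ1⁻¹ of the original 6 letters


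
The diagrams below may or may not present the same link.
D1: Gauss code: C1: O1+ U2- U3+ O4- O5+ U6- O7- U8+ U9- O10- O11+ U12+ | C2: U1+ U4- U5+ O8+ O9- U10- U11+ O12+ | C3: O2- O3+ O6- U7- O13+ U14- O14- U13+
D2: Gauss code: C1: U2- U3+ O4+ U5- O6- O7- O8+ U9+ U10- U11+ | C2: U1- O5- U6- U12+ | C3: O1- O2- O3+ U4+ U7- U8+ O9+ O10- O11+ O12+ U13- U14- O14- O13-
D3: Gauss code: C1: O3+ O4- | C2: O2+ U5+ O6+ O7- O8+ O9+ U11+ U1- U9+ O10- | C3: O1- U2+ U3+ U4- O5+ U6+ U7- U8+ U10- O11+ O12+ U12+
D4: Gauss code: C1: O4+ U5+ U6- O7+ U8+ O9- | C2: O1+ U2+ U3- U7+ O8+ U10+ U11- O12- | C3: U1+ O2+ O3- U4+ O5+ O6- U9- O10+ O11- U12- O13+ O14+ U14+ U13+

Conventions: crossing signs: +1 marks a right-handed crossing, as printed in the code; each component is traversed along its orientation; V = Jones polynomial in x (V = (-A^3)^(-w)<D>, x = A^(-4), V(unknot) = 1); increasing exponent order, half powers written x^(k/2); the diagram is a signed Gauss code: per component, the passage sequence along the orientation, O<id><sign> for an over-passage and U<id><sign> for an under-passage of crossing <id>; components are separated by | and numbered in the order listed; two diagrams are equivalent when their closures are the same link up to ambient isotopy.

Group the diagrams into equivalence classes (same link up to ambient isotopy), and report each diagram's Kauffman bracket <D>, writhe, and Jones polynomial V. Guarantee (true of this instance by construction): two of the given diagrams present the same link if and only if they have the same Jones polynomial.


classes: {D1, D2} | {D3, D4}
V(D1) = x^-2 + 2 + x^2  [14 crossings, <D> = A^-8 + 2 + A^8, w = 0]
D2 (bracket A^-14 + 2A^-6 + A^2; 14 crossings at w = -2): V = x^-2 + 2 + x^2
V(D3) = 1 + x + x^2 + x^3  (w +4, c 12, <D> = 1 + A^4 + A^8 + A^12)
D4 (bracket 1 + A^4 + A^8 + A^12; 14 crossings at w = +4): V = 1 + x + x^2 + x^3
insight: 2 values of V(x) split the 4 diagrams


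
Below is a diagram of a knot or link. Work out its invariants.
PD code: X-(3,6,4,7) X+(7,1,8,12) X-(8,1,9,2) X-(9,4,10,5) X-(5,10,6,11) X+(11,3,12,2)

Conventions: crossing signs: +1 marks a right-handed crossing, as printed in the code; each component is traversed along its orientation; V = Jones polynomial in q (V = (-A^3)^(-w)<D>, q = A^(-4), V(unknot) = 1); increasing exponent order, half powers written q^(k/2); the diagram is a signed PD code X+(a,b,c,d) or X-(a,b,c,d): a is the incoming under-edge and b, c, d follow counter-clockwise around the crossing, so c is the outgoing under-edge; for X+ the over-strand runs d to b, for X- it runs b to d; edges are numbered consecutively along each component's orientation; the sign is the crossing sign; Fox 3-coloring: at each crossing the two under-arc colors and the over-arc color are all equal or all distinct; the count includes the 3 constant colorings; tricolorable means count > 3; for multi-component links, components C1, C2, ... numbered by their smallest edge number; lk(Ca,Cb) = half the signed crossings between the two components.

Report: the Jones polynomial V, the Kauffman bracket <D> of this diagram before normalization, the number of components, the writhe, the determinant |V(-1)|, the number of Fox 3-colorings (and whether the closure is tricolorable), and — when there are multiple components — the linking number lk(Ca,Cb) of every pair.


V = -q^-4 + q^-3 + q^-1
<D> = A^-2 + A^6 - A^10 (w = -2)
1 component over 6 crossings, w = -2
9 Fox colorings among 3^6, |V(-1)| = 3: tricolorable
why: |V(-1)| = 3: so tricolorable, since 3 divides 3


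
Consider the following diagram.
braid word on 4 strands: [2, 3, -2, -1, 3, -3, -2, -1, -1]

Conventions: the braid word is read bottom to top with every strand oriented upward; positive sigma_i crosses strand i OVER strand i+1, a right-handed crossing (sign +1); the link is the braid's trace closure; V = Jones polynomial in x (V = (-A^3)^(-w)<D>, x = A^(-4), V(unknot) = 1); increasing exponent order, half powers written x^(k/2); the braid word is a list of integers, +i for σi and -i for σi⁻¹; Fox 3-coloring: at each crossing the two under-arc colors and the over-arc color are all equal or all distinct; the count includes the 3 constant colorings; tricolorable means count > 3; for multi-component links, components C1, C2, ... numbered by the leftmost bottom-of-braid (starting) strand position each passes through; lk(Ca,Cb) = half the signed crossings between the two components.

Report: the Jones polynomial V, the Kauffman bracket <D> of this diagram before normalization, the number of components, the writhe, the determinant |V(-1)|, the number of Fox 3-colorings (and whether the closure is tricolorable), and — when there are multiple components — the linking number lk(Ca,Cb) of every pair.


V = -x^-4 + x^-3 + x^-1
<D> = -A^-5 - A^3 + A^7 (w = -3)
1 component over 9 crossings, w = -3
9 Fox colorings among 3^9, |V(-1)| = 3: tricolorable
why: |V(-1)| = 3: so tricolorable, since 3 divides 3


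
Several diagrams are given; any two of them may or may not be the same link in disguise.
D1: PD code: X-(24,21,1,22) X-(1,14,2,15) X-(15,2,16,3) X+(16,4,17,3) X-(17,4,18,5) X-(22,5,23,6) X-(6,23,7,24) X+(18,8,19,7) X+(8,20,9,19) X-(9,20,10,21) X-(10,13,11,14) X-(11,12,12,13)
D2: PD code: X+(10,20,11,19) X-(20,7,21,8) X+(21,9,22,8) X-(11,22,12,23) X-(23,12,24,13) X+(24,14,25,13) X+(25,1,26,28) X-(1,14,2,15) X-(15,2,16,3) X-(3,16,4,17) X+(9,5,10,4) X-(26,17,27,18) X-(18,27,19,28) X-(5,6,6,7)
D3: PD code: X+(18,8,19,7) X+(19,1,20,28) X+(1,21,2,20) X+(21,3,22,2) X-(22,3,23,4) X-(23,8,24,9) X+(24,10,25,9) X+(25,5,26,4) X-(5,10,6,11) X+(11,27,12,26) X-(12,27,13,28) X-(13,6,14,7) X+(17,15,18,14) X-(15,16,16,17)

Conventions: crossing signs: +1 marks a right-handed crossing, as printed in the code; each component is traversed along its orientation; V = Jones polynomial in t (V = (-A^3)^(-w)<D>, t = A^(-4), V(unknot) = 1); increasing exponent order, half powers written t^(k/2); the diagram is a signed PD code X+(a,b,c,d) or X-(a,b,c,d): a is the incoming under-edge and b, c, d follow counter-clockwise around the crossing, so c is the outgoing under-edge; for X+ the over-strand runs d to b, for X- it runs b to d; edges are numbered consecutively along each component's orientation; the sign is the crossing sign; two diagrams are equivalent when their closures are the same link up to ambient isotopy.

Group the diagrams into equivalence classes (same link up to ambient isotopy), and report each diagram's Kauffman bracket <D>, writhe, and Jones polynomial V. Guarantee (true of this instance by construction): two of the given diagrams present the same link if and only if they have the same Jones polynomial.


equivalence classes: {D1} | {D2} | {D3}
D1 (bracket A^-14 - A^-10 + 2A^-6 - A^-2 + A^2 - A^6; 12 crossings at w = -6): V = -t^-6 + t^-5 - t^-4 + 2t^-3 - t^-2 + t^-1
V(D2) = -t^-4 + t^-3 + t^-1  [14 crossings, <D> = A^-8 + 1 - A^4, w = -4]
V(D3) = t + t^3 - t^4  [14 crossings, <D> = -A^-10 + A^-6 + A^2, w = +2]
key observation: 3 classes among 3 diagrams; unequal V(t) rules out equality


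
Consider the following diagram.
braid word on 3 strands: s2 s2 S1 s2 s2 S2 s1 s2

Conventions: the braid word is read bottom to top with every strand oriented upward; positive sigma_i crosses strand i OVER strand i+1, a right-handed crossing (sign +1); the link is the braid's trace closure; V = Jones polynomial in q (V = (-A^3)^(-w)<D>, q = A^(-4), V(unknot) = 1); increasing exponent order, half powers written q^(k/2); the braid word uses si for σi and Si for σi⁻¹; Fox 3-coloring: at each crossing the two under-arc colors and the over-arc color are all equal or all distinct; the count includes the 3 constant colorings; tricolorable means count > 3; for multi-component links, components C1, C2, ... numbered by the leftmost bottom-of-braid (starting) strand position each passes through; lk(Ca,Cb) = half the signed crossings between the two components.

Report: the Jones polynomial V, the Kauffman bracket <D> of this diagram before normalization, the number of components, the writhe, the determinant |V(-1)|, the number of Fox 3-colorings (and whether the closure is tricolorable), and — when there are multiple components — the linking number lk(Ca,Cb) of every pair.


V = q + q^3 - q^4
<D> = -A^-4 + 1 + A^8 (w = +4)
1 component over 8 crossings, w = +4
9 Fox colorings among 3^8, |V(-1)| = 3: tricolorable
why: |V(-1)| = 3: so tricolorable, since 3 divides 3


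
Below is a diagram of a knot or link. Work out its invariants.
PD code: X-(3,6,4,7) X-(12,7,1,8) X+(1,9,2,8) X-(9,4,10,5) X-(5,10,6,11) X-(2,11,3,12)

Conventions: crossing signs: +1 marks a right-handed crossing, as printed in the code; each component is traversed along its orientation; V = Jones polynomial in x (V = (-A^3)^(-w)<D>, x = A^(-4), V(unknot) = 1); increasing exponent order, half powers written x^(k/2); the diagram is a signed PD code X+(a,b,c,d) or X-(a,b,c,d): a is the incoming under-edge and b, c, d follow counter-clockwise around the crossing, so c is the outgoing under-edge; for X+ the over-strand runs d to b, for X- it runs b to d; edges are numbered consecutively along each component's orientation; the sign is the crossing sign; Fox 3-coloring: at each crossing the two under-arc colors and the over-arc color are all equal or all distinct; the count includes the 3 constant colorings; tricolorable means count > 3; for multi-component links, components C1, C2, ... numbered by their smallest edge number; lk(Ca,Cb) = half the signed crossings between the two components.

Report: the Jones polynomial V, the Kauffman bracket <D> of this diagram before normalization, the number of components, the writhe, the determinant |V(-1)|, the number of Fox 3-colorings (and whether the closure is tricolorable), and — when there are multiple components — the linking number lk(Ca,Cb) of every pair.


Jones polynomial: V(x) = -x^-4 + x^-3 + x^-1
<D> = A^-8 + 1 - A^4; writhe -4
components 1, writhe -4 (6 crossings)
3-colorings: 9 of 3^6, det 3 — tricolorable
note: w = -4 (over 6 crossings) is diagram-only; (-A^3)^(4) removes it from V


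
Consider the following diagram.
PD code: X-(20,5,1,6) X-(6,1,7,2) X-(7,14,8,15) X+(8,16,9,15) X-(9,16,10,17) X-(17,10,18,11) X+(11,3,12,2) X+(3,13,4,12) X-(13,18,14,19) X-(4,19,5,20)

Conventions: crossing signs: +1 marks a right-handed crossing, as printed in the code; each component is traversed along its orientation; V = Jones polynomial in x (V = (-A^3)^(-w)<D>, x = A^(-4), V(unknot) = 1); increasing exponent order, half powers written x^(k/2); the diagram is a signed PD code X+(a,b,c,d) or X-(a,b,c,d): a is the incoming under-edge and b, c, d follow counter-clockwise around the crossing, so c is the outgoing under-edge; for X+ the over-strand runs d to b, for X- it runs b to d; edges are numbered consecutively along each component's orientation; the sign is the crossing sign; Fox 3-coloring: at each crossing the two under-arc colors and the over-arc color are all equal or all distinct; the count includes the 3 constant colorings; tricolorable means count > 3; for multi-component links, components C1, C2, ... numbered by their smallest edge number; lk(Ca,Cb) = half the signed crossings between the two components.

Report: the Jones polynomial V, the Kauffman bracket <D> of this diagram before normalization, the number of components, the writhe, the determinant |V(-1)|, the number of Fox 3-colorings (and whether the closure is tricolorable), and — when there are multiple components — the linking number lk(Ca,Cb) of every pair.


V(x) = x^-7 - 2x^-6 + 2x^-5 - 3x^-4 + 3x^-3 - 2x^-2 + 2x^-1
bracket: 2A^-8 - 2A^-4 + 3 - 3A^4 + 2A^8 - 2A^12 + A^16, w = -4
1 component, writhe -4, over 10 crossings
det 15, colorings 9 of 3^10 — tricolorable
observation: V spans 6 powers of x: at least 6 crossings in any diagram


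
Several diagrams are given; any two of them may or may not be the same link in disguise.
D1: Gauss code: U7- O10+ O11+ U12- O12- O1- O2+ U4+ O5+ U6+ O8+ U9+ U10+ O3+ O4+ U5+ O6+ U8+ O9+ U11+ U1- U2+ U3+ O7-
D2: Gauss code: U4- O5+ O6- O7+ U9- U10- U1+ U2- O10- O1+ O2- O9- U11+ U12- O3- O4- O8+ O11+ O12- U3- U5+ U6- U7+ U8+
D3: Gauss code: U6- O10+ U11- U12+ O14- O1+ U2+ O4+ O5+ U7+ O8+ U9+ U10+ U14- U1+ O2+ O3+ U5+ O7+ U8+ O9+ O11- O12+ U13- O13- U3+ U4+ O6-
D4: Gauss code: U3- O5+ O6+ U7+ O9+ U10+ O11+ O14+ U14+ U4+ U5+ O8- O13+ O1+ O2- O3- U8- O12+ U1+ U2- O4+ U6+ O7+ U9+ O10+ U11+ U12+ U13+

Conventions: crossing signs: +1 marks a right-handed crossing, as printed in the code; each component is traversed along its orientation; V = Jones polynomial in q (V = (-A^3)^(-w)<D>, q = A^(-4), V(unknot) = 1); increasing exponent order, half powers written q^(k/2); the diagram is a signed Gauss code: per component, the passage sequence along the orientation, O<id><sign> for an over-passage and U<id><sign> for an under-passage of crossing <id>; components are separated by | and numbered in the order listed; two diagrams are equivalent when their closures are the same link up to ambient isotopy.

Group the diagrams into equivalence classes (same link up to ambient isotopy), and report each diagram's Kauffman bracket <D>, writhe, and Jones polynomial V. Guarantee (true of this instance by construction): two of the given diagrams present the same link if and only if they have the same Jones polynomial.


grouping into links: {D1, D3, D4} | {D2}
V(D1) = q^3 + q^5 - q^6 + q^7 - q^8 + q^9 - q^10  (w +6, c 12, <D> = -A^-22 + A^-18 - A^-14 + A^-10 - A^-6 + A^-2 + A^6)
V(D2) = 1  [12 crossings, <D> = A^-6, w = -2]
V(D3) = q^3 + q^5 - q^6 + q^7 - q^8 + q^9 - q^10  (w +6, c 14, <D> = -A^-22 + A^-18 - A^-14 + A^-10 - A^-6 + A^-2 + A^6)
V(D4) = q^3 + q^5 - q^6 + q^7 - q^8 + q^9 - q^10  [14 crossings, <D> = -A^-16 + A^-12 - A^-8 + A^-4 - 1 + A^4 + A^12, w = +8]
why: 2 classes among 4 diagrams; unequal V(q) rules out equality


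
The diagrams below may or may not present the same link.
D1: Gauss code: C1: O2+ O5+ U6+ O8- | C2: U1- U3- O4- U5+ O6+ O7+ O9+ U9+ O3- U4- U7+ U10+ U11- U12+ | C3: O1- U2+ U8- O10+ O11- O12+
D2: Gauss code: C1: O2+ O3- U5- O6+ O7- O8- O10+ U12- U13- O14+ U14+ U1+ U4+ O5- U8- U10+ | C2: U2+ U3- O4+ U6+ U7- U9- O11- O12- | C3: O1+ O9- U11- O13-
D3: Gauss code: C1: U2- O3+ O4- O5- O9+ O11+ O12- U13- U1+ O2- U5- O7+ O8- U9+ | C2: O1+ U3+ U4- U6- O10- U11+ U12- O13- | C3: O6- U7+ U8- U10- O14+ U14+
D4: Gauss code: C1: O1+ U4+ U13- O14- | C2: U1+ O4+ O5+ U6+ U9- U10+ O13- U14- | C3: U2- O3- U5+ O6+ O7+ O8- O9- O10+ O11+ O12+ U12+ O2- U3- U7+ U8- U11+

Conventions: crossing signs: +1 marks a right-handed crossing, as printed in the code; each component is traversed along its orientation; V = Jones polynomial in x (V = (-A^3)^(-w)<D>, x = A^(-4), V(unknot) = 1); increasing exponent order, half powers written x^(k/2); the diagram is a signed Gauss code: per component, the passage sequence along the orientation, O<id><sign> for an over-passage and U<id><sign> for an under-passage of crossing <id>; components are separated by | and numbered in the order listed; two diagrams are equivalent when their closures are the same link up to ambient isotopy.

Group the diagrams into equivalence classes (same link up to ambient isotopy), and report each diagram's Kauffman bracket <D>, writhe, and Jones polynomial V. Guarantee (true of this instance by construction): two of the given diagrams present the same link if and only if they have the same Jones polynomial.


equivalence classes: {D1, D4} | {D2, D3}
D1 (bracket A^-6 + A^-2 + A^2 + A^6; 12 crossings at w = +2): V = 1 + x + x^2 + x^3
V(D2) = x^-3 + x^-2 + x^-1 + 1  [14 crossings, <D> = A^-6 + A^-2 + A^2 + A^6, w = -2]
V(D3) = x^-3 + x^-2 + x^-1 + 1  (w -2, c 14, <D> = A^-6 + A^-2 + A^2 + A^6)
V(D4) = 1 + x + x^2 + x^3  [14 crossings, <D> = A^-6 + A^-2 + A^2 + A^6, w = +2]
key observation: 2 values of V(x) split the 4 diagrams


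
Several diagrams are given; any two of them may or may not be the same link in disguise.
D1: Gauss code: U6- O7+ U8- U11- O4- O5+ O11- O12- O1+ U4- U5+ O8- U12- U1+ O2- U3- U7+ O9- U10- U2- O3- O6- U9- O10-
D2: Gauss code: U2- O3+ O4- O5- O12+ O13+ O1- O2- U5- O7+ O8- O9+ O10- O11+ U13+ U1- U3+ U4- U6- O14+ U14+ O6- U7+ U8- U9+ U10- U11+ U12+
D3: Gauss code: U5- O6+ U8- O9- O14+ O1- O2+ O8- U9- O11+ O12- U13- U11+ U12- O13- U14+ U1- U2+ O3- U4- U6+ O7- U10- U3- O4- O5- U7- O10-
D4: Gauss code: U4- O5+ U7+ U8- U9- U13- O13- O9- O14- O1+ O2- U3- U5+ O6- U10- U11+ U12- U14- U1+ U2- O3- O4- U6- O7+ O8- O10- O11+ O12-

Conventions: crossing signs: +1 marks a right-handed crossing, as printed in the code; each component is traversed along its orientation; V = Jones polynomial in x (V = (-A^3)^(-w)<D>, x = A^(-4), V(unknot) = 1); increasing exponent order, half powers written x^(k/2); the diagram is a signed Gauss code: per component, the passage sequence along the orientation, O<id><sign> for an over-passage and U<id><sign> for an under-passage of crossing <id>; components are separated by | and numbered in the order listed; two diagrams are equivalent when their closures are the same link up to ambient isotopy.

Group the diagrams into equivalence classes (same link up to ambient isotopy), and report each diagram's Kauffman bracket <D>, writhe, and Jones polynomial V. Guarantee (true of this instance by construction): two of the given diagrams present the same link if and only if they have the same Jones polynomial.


equivalence classes: {D1, D3, D4} | {D2}
D1 (bracket A^-14 - A^-10 + 2A^-6 - A^-2 + A^2 - A^6; 12 crossings at w = -6): V = -x^-6 + x^-5 - x^-4 + 2x^-3 - x^-2 + x^-1
D2 (bracket 1; 14 crossings at w = 0): V = 1
V(D3) = -x^-6 + x^-5 - x^-4 + 2x^-3 - x^-2 + x^-1  (w -6, c 14, <D> = A^-14 - A^-10 + 2A^-6 - A^-2 + A^2 - A^6)
V(D4) = -x^-6 + x^-5 - x^-4 + 2x^-3 - x^-2 + x^-1  (w -6, c 14, <D> = A^-14 - A^-10 + 2A^-6 - A^-2 + A^2 - A^6)
key observation: 2 values of V(x) split the 4 diagrams


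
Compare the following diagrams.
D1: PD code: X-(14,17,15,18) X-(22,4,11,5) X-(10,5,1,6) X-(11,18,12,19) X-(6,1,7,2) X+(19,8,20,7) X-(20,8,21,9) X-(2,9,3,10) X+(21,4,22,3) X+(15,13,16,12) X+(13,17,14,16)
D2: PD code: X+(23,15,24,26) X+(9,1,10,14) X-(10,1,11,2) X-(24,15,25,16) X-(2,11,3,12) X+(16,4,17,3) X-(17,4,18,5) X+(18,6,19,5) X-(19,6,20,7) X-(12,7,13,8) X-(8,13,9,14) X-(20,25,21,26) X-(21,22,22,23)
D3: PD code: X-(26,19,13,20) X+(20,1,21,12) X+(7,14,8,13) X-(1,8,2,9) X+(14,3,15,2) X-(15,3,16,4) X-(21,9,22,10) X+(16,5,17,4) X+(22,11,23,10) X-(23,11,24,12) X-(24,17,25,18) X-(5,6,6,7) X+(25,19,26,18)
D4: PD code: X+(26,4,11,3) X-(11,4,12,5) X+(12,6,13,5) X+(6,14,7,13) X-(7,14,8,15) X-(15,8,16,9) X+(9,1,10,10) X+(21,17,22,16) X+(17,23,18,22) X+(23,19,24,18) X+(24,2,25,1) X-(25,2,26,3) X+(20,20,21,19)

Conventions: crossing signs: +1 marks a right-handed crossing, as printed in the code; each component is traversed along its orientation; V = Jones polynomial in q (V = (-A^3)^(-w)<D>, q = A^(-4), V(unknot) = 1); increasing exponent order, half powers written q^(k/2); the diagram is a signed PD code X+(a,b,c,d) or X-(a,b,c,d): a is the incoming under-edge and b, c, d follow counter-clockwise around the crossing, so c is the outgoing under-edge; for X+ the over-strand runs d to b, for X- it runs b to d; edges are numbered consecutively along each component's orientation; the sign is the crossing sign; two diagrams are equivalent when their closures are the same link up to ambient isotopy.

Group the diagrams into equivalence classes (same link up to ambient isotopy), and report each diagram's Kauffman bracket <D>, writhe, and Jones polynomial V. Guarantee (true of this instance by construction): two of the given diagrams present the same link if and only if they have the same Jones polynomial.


equivalence classes: {D1, D2} | {D3} | {D4}
D1 (bracket A^-7 + A^-3 + A - A^9; 11 crossings at w = -3): V = q^(-9/2) - q^(-5/2) - q^(-3/2) - q^(-1/2)
V(D2) = q^(-9/2) - q^(-5/2) - q^(-3/2) - q^(-1/2)  [13 crossings, <D> = A^-13 + A^-9 + A^-5 - A^3, w = -5]
V(D3) = -q^(1/2) - q^(5/2)  [13 crossings, <D> = A^-13 + A^-5, w = -1]
V(D4) = -q^(1/2) - q^(3/2) - q^(5/2) + q^(9/2)  [13 crossings, <D> = -A^-3 + A^5 + A^9 + A^13, w = +5]
key observation: 3 values of V(q) split the 4 diagrams
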